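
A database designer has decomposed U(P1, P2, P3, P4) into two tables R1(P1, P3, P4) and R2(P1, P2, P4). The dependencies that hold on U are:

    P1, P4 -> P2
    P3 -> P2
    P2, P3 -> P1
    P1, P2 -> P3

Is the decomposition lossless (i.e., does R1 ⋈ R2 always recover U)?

Common attributes: R1 ∩ R2 = {P1, P4}.
Closure of {P1, P4}: P1, P4 → P2 applies, adding P2; P1, P2 → P3 applies, adding P3. So (P1, P4)⁺ = {P1, P2, P3, P4}.
This closure contains every attribute of R1, so R1 ∩ R2 → R1. The join is lossless.

Yes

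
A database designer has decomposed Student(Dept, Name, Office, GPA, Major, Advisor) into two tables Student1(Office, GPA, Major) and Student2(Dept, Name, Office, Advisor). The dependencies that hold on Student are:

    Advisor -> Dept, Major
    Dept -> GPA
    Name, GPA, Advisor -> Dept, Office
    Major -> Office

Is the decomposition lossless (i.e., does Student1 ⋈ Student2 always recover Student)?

No

Common attributes: Student1 ∩ Student2 = {Office}.
No dependency enlarges {Office}, so (Office)⁺ = {Office}.
The closure contains neither all of Student1 = {Office, GPA, Major} nor all of Student2 = {Dept, Name, Office, Advisor}, so the common attributes are not a superkey of either fragment. The join is lossy.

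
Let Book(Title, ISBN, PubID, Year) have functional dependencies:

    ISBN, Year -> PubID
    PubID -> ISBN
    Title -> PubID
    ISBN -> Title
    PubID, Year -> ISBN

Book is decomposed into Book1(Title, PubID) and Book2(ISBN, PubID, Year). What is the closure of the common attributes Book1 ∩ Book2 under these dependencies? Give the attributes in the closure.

Title, ISBN, PubID

Book1 ∩ Book2 = {PubID}.
PubID → ISBN applies, adding ISBN
ISBN → Title applies, adding Title
Closure: {Title, ISBN, PubID}.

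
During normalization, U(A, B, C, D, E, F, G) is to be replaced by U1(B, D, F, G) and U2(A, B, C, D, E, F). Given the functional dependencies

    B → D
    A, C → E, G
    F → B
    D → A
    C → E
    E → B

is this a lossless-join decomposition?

No

Common attributes: U1 ∩ U2 = {B, D, F}.
Closure of {B, D, F}: D → A applies, adding A. So (B, D, F)⁺ = {A, B, D, F}.
The closure contains neither all of U1 = {B, D, F, G} nor all of U2 = {A, B, C, D, E, F}, so the common attributes are not a superkey of either fragment. The join is lossy.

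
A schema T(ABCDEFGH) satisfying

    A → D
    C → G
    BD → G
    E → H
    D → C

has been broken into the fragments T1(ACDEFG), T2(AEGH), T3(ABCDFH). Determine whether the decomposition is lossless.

No

Chase test. Columns are ABCDEFGH; row i has aⱼ where attribute j ∈ Ti, else bᵢⱼ.
Initial tableau (one row per fragment):
  row 1: a1 b12 a3 a4 a5 a6 a7 b18
  row 2: a1 b22 b23 b24 a5 b26 a7 a8
  row 3: a1 a2 a3 a4 b35 a6 b37 a8
Rows 1 and 2 agree on A; apply A→D and equate their D entries.
Rows 1 and 3 agree on C; apply C→G and equate their G entries.
Rows 1 and 2 agree on E; apply E→H and equate their H entries.
Rows 1 and 2 agree on D; apply D→C and equate their C entries.
No row becomes fully distinguished — the join is lossy.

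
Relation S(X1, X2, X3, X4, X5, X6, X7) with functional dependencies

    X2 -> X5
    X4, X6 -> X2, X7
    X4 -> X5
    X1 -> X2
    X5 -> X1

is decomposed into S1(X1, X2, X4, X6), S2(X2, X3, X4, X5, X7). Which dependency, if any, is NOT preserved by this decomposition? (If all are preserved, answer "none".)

Check X4, X6 → X2, X7: no single fragment contains all of {X2, X4, X6, X7}, and the restricted closure of {X4, X6} across the fragments never reaches {X2, X7}.
X2 → X5 is preserved.
X4 → X5 is preserved.
X1 → X2 is preserved.
X5 → X1 is preserved.

X4, X6 -> X2, X7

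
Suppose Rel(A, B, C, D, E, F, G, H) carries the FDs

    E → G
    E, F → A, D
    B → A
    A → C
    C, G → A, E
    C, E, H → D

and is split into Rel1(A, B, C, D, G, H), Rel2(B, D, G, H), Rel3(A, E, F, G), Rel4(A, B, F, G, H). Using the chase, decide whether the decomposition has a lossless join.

Yes

Chase test. Columns are A, B, C, D, E, F, G, H; row i has aⱼ where attribute j ∈ Reli, else bᵢⱼ.
Initial tableau (one row per fragment):
  row 1: a1 a2 a3 a4 b15 b16 a7 a8
  row 2: b21 a2 b23 a4 b25 b26 a7 a8
  row 3: a1 b32 b33 b34 a5 a6 a7 b38
  row 4: a1 a2 b43 b44 b45 a6 a7 a8
Rows 1 and 2 agree on B; apply B→A and equate their A entries.
Rows 1 and 2 agree on A; apply A→C and equate their C entries.
Rows 1 and 3 agree on A; apply A→C and equate their C entries.
Rows 1 and 4 agree on A; apply A→C and equate their C entries.
Rows 1 and 2 agree on C, G; apply C, G→A, E and equate their A, E entries.
Rows 1 and 3 agree on C, G; apply C, G→A, E and equate their A, E entries.
Rows 1 and 4 agree on C, G; apply C, G→A, E and equate their A, E entries.
Rows 1 and 4 agree on C, E, H; apply C, E, H→D and equate their D entries.
Rows 3 and 4 agree on E, F; apply E, F→A, D and equate their A, D entries.
Row 4 is now all distinguished symbols — the join is lossless.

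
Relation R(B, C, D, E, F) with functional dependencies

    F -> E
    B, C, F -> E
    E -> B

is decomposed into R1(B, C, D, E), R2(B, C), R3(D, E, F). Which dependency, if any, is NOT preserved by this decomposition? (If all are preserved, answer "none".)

none

F → E lies within R3.
B, C, F → E: restricted closure across fragments reaches E.
E → B lies within R1.
Every dependency is enforceable on the fragments, so the decomposition is dependency-preserving.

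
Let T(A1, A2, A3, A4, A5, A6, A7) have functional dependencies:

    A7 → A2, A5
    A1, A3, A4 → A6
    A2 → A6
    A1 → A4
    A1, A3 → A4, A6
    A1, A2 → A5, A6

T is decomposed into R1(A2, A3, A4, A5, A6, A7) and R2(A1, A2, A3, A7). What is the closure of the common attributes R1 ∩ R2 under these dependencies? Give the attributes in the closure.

A2, A3, A5, A6, A7

R1 ∩ R2 = {A2, A3, A7}.
A7 → A2, A5 applies, adding A5
A2 → A6 applies, adding A6
Closure: {A2, A3, A5, A6, A7}.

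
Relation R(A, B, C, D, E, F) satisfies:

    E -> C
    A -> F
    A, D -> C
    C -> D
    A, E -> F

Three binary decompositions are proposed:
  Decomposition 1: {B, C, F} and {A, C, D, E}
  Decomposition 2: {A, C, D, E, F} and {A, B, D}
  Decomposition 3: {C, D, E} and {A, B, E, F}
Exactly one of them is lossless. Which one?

Decomposition 3

Decomposition 1: common = {C}, closure = {C, D} → lossy.
Decomposition 2: common = {A, D}, closure = {A, C, D, F} → lossy.
Decomposition 3: common = {E}, closure = {C, D, E} → lossless.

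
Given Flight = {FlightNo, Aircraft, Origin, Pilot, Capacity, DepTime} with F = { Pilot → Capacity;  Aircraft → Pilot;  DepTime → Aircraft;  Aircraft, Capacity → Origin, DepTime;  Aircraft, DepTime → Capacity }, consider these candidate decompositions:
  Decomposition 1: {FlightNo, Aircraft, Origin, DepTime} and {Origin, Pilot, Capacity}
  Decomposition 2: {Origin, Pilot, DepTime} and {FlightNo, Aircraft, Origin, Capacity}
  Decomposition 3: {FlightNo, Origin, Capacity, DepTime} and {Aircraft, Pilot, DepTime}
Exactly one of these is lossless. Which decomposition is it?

Decomposition 3

Decomposition 1: common = {Origin}, closure = {Origin} → lossy.
Decomposition 2: common = {Origin}, closure = {Origin} → lossy.
Decomposition 3: common = {DepTime}, closure = {Aircraft, Origin, Pilot, Capacity, DepTime} → lossless.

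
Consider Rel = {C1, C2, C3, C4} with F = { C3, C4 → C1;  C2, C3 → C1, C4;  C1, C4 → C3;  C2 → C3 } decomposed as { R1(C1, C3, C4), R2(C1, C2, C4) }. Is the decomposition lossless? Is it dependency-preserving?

Lossless test: (C1, C4)⁺ = {C1, C3, C4}, which contains all of one fragment — lossless.
Dependency preservation: C2, C3 → C1, C4; C2 → C3 are not contained in any single fragment, but the restricted closure of each left-hand side across the fragments still reaches the right-hand side; the remaining FDs each lie inside some fragment. All dependencies are preserved.

lossless and dependency-preserving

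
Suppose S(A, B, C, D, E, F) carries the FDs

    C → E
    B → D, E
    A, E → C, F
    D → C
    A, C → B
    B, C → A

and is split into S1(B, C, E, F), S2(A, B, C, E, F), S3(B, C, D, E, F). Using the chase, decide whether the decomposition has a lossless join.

Yes

Chase test. Columns are A, B, C, D, E, F; row i has aⱼ where attribute j ∈ Si, else bᵢⱼ.
Initial tableau (one row per fragment):
  row 1: b11 a2 a3 b14 a5 a6
  row 2: a1 a2 a3 b24 a5 a6
  row 3: b31 a2 a3 a4 a5 a6
Rows 1 and 2 agree on B; apply B→D, E and equate their D, E entries.
Rows 1 and 3 agree on B; apply B→D, E and equate their D, E entries.
Rows 1 and 2 agree on B, C; apply B, C→A and equate their A entries.
Rows 1 and 3 agree on B, C; apply B, C→A and equate their A entries.
Row 1 is now all distinguished symbols — the join is lossless.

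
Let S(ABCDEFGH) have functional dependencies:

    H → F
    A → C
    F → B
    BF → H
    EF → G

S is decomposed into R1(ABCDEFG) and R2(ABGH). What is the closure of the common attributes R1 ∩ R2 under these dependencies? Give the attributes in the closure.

ABCG

R1 ∩ R2 = {ABG}.
A → C applies, adding C
Closure: {ABCG}.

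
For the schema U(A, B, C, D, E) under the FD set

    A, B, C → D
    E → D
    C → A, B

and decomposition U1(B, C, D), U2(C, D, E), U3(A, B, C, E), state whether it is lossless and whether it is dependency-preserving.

lossless and dependency-preserving

Lossless test (chase): Rows 2 and 3 agree on E; apply E→D and equate their D entries. Rows 1 and 2 agree on C; apply C→A, B and equate their A, B entries. Rows 1 and 3 agree on C; apply C→A, B and equate their A, B entries. Row 2 is now all distinguished symbols — the join is lossless.
Dependency preservation: A, B, C → D is not contained in any single fragment, but the restricted closure of its left-hand side across the fragments still reaches the right-hand side; the remaining FDs each lie inside some fragment. All dependencies are preserved.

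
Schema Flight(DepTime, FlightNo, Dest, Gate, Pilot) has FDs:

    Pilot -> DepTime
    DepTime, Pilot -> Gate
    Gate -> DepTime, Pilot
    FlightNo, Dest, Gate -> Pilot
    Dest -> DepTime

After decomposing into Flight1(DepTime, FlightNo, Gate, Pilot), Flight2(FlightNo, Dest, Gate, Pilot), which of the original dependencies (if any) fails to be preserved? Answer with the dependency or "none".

Dest -> DepTime

Check Dest → DepTime: no single fragment contains all of {DepTime, Dest}, and the restricted closure of {Dest} across the fragments never reaches {DepTime}.
Pilot → DepTime is preserved.
DepTime, Pilot → Gate is preserved.
Gate → DepTime, Pilot is preserved.
FlightNo, Dest, Gate → Pilot is preserved.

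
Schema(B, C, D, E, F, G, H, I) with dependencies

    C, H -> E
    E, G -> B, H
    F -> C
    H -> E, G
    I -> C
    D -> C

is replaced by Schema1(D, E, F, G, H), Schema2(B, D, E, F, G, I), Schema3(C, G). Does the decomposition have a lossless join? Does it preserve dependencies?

Lossless test (chase): Rows 1 and 2 agree on E, G; apply E, G→B, H and equate their B, H entries. Rows 1 and 2 agree on F; apply F→C and equate their C entries. No row becomes fully distinguished — the join is lossy.
Dependency preservation: the restricted closure of {F} across the fragments never reaches {C}, so F → C cannot be enforced without a join — not preserved.

lossy and not dependency-preserving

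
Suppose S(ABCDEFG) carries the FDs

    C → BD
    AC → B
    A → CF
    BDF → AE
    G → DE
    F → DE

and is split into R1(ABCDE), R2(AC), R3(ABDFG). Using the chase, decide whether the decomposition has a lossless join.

Chase test. Columns are ABCDEFG; row i has aⱼ where attribute j ∈ Ri, else bᵢⱼ.
Initial tableau (one row per fragment):
  row 1: a1 a2 a3 a4 a5 b16 b17
  row 2: a1 b22 a3 b24 b25 b26 b27
  row 3: a1 a2 b33 a4 b35 a6 a7
Rows 1 and 2 agree on C; apply C→BD and equate their BD entries.
Rows 1 and 2 agree on A; apply A→CF and equate their CF entries.
Rows 1 and 3 agree on A; apply A→CF and equate their CF entries.
Rows 1 and 2 agree on BDF; apply BDF→AE and equate their AE entries.
Rows 1 and 3 agree on BDF; apply BDF→AE and equate their AE entries.
Row 3 is now all distinguished symbols — the join is lossless.

Yes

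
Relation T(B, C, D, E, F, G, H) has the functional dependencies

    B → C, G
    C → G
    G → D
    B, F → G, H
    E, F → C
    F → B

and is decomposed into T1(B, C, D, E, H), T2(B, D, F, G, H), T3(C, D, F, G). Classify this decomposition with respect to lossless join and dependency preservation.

lossy but dependency-preserving

Lossless test (chase): Rows 1 and 2 agree on B; apply B→C, G and equate their C, G entries. Rows 2 and 3 agree on F; apply F→B and equate their B entries. Rows 2 and 3 agree on B, F; apply B, F→G, H and equate their G, H entries. No row becomes fully distinguished — the join is lossy.
Dependency preservation: B → C, G; E, F → C are not contained in any single fragment, but the restricted closure of each left-hand side across the fragments still reaches the right-hand side; the remaining FDs each lie inside some fragment. All dependencies are preserved.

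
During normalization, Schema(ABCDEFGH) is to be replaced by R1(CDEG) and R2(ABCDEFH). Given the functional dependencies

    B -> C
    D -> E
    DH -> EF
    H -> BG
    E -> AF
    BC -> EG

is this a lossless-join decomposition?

No

Common attributes: R1 ∩ R2 = {CDE}.
Closure of {CDE}: E → AF applies, adding AF. So (CDE)⁺ = {ACDEF}.
The closure contains neither all of R1 = {CDEG} nor all of R2 = {ABCDEFH}, so the common attributes are not a superkey of either fragment. The join is lossy.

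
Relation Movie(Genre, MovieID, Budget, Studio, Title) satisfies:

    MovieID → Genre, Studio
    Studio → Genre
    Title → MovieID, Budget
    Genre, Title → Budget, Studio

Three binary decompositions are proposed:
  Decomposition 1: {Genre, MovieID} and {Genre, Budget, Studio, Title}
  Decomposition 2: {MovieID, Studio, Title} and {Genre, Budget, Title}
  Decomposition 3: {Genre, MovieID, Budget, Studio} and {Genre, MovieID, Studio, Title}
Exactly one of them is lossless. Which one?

Decomposition 1: common = {Genre}, closure = {Genre} → lossy.
Decomposition 2: common = {Title}, closure = {Genre, MovieID, Budget, Studio, Title} → lossless.
Decomposition 3: common = {Genre, MovieID, Studio}, closure = {Genre, MovieID, Studio} → lossy.

Decomposition 2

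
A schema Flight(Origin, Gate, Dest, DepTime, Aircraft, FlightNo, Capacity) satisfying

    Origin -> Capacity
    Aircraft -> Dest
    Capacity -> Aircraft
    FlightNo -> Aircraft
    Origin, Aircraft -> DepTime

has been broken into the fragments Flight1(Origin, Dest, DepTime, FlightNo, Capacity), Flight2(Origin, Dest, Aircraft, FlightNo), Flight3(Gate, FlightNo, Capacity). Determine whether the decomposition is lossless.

No

Chase test. Columns are Origin, Gate, Dest, DepTime, Aircraft, FlightNo, Capacity; row i has aⱼ where attribute j ∈ Flighti, else bᵢⱼ.
Initial tableau (one row per fragment):
  row 1: a1 b12 a3 a4 b15 a6 a7
  row 2: a1 b22 a3 b24 a5 a6 b27
  row 3: b31 a2 b33 b34 b35 a6 a7
Rows 1 and 2 agree on Origin; apply Origin→Capacity and equate their Capacity entries.
Rows 1 and 2 agree on Capacity; apply Capacity→Aircraft and equate their Aircraft entries.
Rows 1 and 3 agree on Capacity; apply Capacity→Aircraft and equate their Aircraft entries.
Rows 1 and 2 agree on Origin, Aircraft; apply Origin, Aircraft→DepTime and equate their DepTime entries.
Rows 1 and 3 agree on Aircraft; apply Aircraft→Dest and equate their Dest entries.
No row becomes fully distinguished — the join is lossy.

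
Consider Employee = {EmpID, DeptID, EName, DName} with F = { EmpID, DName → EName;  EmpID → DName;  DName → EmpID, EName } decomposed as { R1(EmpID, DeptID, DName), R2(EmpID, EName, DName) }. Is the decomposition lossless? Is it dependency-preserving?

Lossless test: (EmpID, DName)⁺ = {EmpID, EName, DName}, which contains all of one fragment — lossless.
Dependency preservation: every FD's attributes lie within a single fragment, so each can be enforced locally — preserved.

lossless and dependency-preserving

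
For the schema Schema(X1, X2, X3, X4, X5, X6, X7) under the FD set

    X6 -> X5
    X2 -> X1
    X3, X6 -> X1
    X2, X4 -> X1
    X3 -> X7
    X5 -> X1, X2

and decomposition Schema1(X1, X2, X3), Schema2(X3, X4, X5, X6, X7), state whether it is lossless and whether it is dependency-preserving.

lossy and not dependency-preserving

Lossless test: (X3)⁺ = {X3, X7}, which is a superkey of neither fragment — lossy.
Dependency preservation: the restricted closure of {X3, X6} across the fragments never reaches {X1}, so X3, X6 → X1 cannot be enforced without a join — not preserved.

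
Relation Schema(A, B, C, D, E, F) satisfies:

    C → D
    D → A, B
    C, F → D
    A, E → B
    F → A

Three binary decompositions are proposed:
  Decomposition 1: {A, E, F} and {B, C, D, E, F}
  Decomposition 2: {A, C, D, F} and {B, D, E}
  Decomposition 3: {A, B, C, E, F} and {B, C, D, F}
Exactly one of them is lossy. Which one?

Decomposition 1: common = {E, F}, closure = {A, B, E, F} → lossless.
Decomposition 2: common = {D}, closure = {A, B, D} → lossy.
Decomposition 3: common = {B, C, F}, closure = {A, B, C, D, F} → lossless.

Decomposition 2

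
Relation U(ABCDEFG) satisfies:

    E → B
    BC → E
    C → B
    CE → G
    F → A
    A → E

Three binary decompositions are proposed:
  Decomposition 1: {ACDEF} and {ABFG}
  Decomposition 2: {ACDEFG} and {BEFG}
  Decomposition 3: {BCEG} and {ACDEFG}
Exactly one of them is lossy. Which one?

Decomposition 1: common = {AF}, closure = {ABEF} → lossy.
Decomposition 2: common = {EFG}, closure = {ABEFG} → lossless.
Decomposition 3: common = {CEG}, closure = {BCEG} → lossless.

Decomposition 1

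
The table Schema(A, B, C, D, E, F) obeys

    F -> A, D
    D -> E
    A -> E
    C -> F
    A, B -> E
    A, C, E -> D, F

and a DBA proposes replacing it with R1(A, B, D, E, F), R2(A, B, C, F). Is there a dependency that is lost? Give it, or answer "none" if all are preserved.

F → A, D lies within R1.
D → E lies within R1.
A → E lies within R1.
C → F lies within R2.
A, B → E lies within R1.
A, C, E → D, F: restricted closure across fragments reaches D, F.
Every dependency is enforceable on the fragments, so the decomposition is dependency-preserving.

none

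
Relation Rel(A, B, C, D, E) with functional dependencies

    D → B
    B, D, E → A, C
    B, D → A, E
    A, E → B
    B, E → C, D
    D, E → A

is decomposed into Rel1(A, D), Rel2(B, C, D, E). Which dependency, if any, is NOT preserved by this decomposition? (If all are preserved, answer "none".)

Check A, E → B: no single fragment contains all of {A, B, E}, and the restricted closure of {A, E} across the fragments never reaches {B}.
D → B is preserved.
B, D, E → A, C is preserved.
B, D → A, E is preserved.
B, E → C, D is preserved.
D, E → A is preserved.

A, E → B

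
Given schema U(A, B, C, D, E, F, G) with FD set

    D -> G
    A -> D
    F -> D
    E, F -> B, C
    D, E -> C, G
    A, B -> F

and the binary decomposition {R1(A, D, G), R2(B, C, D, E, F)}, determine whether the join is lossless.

Common attributes: R1 ∩ R2 = {D}.
Closure of {D}: D → G applies, adding G. So (D)⁺ = {D, G}.
The closure contains neither all of R1 = {A, D, G} nor all of R2 = {B, C, D, E, F}, so the common attributes are not a superkey of either fragment. The join is lossy.

No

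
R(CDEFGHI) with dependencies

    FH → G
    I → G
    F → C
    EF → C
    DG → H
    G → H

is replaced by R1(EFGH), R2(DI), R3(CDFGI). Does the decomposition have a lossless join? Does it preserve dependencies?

Lossless test (chase): Rows 2 and 3 agree on I; apply I→G and equate their G entries. Rows 1 and 3 agree on F; apply F→C and equate their C entries. Rows 2 and 3 agree on DG; apply DG→H and equate their H entries. Rows 1 and 2 agree on G; apply G→H and equate their H entries. No row becomes fully distinguished — the join is lossy.
Dependency preservation: EF → C; DG → H are not contained in any single fragment, but the restricted closure of each left-hand side across the fragments still reaches the right-hand side; the remaining FDs each lie inside some fragment. All dependencies are preserved.

lossy but dependency-preserving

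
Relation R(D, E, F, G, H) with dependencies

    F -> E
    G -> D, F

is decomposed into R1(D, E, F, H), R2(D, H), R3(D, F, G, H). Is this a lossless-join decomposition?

Yes

Chase test. Columns are D, E, F, G, H; row i has aⱼ where attribute j ∈ Ri, else bᵢⱼ.
Initial tableau (one row per fragment):
  row 1: a1 a2 a3 b14 a5
  row 2: a1 b22 b23 b24 a5
  row 3: a1 b32 a3 a4 a5
Rows 1 and 3 agree on F; apply F→E and equate their E entries.
Row 3 is now all distinguished symbols — the join is lossless.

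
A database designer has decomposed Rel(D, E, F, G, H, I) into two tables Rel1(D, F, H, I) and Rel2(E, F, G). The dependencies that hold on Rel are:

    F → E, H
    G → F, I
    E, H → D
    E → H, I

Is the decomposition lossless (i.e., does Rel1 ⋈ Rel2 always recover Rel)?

Yes

Common attributes: Rel1 ∩ Rel2 = {F}.
Closure of {F}: F → E, H applies, adding E, H; E, H → D applies, adding D; E → H, I applies, adding I. So (F)⁺ = {D, E, F, H, I}.
This closure contains every attribute of Rel1, so Rel1 ∩ Rel2 → Rel1. The join is lossless.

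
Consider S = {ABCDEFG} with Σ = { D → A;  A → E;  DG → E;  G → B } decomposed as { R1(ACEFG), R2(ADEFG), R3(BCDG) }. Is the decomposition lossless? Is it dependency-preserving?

lossy but dependency-preserving

Lossless test (chase): Rows 2 and 3 agree on D; apply D→A and equate their A entries. Rows 1 and 3 agree on A; apply A→E and equate their E entries. Rows 1 and 2 agree on G; apply G→B and equate their B entries. Rows 1 and 3 agree on G; apply G→B and equate their B entries. No row becomes fully distinguished — the join is lossy.
Dependency preservation: every FD's attributes lie within a single fragment, so each can be enforced locally — preserved.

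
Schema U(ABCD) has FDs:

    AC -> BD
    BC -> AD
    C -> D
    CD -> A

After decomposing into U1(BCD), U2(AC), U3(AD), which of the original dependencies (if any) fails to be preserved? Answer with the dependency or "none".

none

AC → BD: restricted closure across fragments reaches BD.
BC → AD: restricted closure across fragments reaches AD.
C → D lies within U1.
CD → A: restricted closure across fragments reaches A.
Every dependency is enforceable on the fragments, so the decomposition is dependency-preserving.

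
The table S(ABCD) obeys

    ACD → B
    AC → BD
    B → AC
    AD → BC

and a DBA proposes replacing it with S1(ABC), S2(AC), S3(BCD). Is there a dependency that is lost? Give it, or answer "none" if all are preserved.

Check AD → BC: no single fragment contains all of {ABCD}, and the restricted closure of {AD} across the fragments never reaches {BC}.
ACD → B is preserved.
AC → BD is preserved.
B → AC is preserved.

AD → BC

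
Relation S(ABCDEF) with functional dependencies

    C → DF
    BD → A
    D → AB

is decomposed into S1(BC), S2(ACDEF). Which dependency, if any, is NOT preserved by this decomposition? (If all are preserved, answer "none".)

Check D → AB: no single fragment contains all of {ABD}, and the restricted closure of {D} across the fragments never reaches {AB}.
C → DF is preserved.
BD → A is preserved.

D → AB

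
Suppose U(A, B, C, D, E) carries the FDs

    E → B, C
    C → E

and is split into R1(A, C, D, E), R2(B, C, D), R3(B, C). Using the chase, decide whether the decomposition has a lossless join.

Yes

Chase test. Columns are A, B, C, D, E; row i has aⱼ where attribute j ∈ Ri, else bᵢⱼ.
Initial tableau (one row per fragment):
  row 1: a1 b12 a3 a4 a5
  row 2: b21 a2 a3 a4 b25
  row 3: b31 a2 a3 b34 b35
Rows 1 and 2 agree on C; apply C→E and equate their E entries.
Rows 1 and 3 agree on C; apply C→E and equate their E entries.
Rows 1 and 2 agree on E; apply E→B, C and equate their B, C entries.
Row 1 is now all distinguished symbols — the join is lossless.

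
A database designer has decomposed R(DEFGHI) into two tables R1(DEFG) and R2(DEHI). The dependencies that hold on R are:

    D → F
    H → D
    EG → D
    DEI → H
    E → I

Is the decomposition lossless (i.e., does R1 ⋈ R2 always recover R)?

Common attributes: R1 ∩ R2 = {DE}.
Closure of {DE}: D → F applies, adding F; E → I applies, adding I; DEI → H applies, adding H. So (DE)⁺ = {DEFHI}.
This closure contains every attribute of R2, so R1 ∩ R2 → R2. The join is lossless.

Yes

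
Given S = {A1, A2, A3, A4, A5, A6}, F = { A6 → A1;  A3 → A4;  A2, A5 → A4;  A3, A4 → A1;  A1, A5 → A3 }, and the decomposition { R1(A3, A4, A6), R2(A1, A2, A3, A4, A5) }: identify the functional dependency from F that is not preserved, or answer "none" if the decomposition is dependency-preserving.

Check A6 → A1: no single fragment contains all of {A1, A6}, and the restricted closure of {A6} across the fragments never reaches {A1}.
A3 → A4 is preserved.
A2, A5 → A4 is preserved.
A3, A4 → A1 is preserved.
A1, A5 → A3 is preserved.

A6 → A1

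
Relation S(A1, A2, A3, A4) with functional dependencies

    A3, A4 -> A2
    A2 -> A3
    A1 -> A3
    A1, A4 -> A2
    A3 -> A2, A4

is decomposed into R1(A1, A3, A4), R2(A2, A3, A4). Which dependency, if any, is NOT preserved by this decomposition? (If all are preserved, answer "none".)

none

A3, A4 → A2 lies within R2.
A2 → A3 lies within R2.
A1 → A3 lies within R1.
A1, A4 → A2: restricted closure across fragments reaches A2.
A3 → A2, A4 lies within R2.
Every dependency is enforceable on the fragments, so the decomposition is dependency-preserving.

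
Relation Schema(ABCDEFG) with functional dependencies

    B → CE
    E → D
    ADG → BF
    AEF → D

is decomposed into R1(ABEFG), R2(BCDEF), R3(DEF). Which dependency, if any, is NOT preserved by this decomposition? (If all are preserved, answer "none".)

Check ADG → BF: no single fragment contains all of {ABDFG}, and the restricted closure of {ADG} across the fragments never reaches {BF}.
B → CE is preserved.
E → D is preserved.
AEF → D is preserved.

ADG → BF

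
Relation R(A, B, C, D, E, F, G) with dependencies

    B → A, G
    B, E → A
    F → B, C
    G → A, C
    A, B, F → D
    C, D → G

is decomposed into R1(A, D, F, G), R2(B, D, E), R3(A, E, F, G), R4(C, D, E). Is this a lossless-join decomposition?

No

Chase test. Columns are A, B, C, D, E, F, G; row i has aⱼ where attribute j ∈ Ri, else bᵢⱼ.
Initial tableau (one row per fragment):
  row 1: a1 b12 b13 a4 b15 a6 a7
  row 2: b21 a2 b23 a4 a5 b26 b27
  row 3: a1 b32 b33 b34 a5 a6 a7
  row 4: b41 b42 a3 a4 a5 b46 b47
Rows 1 and 3 agree on F; apply F→B, C and equate their B, C entries.
Rows 1 and 3 agree on A, B, F; apply A, B, F→D and equate their D entries.
No row becomes fully distinguished — the join is lossy.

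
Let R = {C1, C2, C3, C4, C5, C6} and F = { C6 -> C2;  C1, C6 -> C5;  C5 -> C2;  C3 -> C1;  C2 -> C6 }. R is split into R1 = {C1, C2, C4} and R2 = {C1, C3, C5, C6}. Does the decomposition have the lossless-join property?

No

Common attributes: R1 ∩ R2 = {C1}.
No dependency enlarges {C1}, so (C1)⁺ = {C1}.
The closure contains neither all of R1 = {C1, C2, C4} nor all of R2 = {C1, C3, C5, C6}, so the common attributes are not a superkey of either fragment. The join is lossy.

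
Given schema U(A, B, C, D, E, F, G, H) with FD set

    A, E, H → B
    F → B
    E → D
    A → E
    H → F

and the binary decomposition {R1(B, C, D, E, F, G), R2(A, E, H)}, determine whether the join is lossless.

No

Common attributes: R1 ∩ R2 = {E}.
Closure of {E}: E → D applies, adding D. So (E)⁺ = {D, E}.
The closure contains neither all of R1 = {B, C, D, E, F, G} nor all of R2 = {A, E, H}, so the common attributes are not a superkey of either fragment. The join is lossy.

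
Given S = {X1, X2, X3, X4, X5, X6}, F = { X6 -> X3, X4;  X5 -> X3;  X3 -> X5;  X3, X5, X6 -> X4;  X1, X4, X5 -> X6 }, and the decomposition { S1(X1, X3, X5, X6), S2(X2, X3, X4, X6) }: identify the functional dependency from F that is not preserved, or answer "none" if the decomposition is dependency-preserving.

X1, X4, X5 -> X6

Check X1, X4, X5 → X6: no single fragment contains all of {X1, X4, X5, X6}, and the restricted closure of {X1, X4, X5} across the fragments never reaches {X6}.
X6 → X3, X4 is preserved.
X5 → X3 is preserved.
X3 → X5 is preserved.
X3, X5, X6 → X4 is preserved.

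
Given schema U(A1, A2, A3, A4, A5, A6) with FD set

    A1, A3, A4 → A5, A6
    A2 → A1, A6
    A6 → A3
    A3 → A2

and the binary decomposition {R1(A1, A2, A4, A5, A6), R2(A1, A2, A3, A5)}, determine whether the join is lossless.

Common attributes: R1 ∩ R2 = {A1, A2, A5}.
Closure of {A1, A2, A5}: A2 → A1, A6 applies, adding A6; A6 → A3 applies, adding A3. So (A1, A2, A5)⁺ = {A1, A2, A3, A5, A6}.
This closure contains every attribute of R2, so R1 ∩ R2 → R2. The join is lossless.

Yes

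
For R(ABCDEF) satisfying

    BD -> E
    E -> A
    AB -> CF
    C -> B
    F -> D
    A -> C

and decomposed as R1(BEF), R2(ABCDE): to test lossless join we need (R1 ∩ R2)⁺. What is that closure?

ABCDEF

R1 ∩ R2 = {BE}.
E → A applies, adding A
AB → CF applies, adding CF
F → D applies, adding D
Closure: {ABCDEF}.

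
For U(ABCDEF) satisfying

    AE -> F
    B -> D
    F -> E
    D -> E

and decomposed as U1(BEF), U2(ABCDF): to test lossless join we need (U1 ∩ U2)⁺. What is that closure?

BDEF

U1 ∩ U2 = {BF}.
B → D applies, adding D
F → E applies, adding E
Closure: {BDEF}.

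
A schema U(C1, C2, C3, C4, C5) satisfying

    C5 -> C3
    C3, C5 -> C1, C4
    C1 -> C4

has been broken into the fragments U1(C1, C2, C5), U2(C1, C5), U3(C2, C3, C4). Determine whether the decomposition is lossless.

Chase test. Columns are C1, C2, C3, C4, C5; row i has aⱼ where attribute j ∈ Ui, else bᵢⱼ.
Initial tableau (one row per fragment):
  row 1: a1 a2 b13 b14 a5
  row 2: a1 b22 b23 b24 a5
  row 3: b31 a2 a3 a4 b35
Rows 1 and 2 agree on C5; apply C5→C3 and equate their C3 entries.
Rows 1 and 2 agree on C3, C5; apply C3, C5→C1, C4 and equate their C1, C4 entries.
No row becomes fully distinguished — the join is lossy.

No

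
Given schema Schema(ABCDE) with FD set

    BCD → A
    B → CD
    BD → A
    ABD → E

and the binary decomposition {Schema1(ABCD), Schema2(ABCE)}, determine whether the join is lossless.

Yes

Common attributes: Schema1 ∩ Schema2 = {ABC}.
Closure of {ABC}: B → CD applies, adding D; ABD → E applies, adding E. So (ABC)⁺ = {ABCDE}.
This closure contains every attribute of Schema1, so Schema1 ∩ Schema2 → Schema1. The join is lossless.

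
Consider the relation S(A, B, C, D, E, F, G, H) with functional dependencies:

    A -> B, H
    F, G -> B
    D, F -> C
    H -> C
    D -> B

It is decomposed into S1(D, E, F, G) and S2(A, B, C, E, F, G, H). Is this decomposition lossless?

Common attributes: S1 ∩ S2 = {E, F, G}.
Closure of {E, F, G}: F, G → B applies, adding B. So (E, F, G)⁺ = {B, E, F, G}.
The closure contains neither all of S1 = {D, E, F, G} nor all of S2 = {A, B, C, E, F, G, H}, so the common attributes are not a superkey of either fragment. The join is lossy.

No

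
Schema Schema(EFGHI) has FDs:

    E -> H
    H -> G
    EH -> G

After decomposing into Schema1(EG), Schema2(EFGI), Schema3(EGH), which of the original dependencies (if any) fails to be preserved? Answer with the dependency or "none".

E → H lies within Schema3.
H → G lies within Schema3.
EH → G lies within Schema3.
Every dependency is enforceable on the fragments, so the decomposition is dependency-preserving.

none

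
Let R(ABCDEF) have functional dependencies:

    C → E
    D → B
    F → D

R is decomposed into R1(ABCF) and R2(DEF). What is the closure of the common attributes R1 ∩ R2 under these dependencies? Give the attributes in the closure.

R1 ∩ R2 = {F}.
F → D applies, adding D
D → B applies, adding B
Closure: {BDF}.

BDF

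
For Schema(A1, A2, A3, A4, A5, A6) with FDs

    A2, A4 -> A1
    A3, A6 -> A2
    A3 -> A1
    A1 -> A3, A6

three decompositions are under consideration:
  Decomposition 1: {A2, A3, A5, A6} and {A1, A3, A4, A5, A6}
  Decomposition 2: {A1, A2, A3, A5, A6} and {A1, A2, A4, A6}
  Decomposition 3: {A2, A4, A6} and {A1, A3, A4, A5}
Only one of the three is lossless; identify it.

Decomposition 1

Decomposition 1: common = {A3, A5, A6}, closure = {A1, A2, A3, A5, A6} → lossless.
Decomposition 2: common = {A1, A2, A6}, closure = {A1, A2, A3, A6} → lossy.
Decomposition 3: common = {A4}, closure = {A4} → lossy.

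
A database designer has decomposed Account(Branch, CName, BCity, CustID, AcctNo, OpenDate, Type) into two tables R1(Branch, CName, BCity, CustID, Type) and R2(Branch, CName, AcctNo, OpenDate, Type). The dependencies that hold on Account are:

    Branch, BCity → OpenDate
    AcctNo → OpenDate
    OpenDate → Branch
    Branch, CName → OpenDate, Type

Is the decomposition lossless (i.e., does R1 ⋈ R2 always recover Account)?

Common attributes: R1 ∩ R2 = {Branch, CName, Type}.
Closure of {Branch, CName, Type}: Branch, CName → OpenDate, Type applies, adding OpenDate. So (Branch, CName, Type)⁺ = {Branch, CName, OpenDate, Type}.
The closure contains neither all of R1 = {Branch, CName, BCity, CustID, Type} nor all of R2 = {Branch, CName, AcctNo, OpenDate, Type}, so the common attributes are not a superkey of either fragment. The join is lossy.

No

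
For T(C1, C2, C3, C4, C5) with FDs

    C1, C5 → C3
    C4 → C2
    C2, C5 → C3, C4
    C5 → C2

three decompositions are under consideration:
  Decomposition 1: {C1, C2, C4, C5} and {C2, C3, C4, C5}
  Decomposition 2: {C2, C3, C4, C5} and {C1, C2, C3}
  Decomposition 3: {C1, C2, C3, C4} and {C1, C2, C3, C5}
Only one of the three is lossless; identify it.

Decomposition 1: common = {C2, C4, C5}, closure = {C2, C3, C4, C5} → lossless.
Decomposition 2: common = {C2, C3}, closure = {C2, C3} → lossy.
Decomposition 3: common = {C1, C2, C3}, closure = {C1, C2, C3} → lossy.

Decomposition 1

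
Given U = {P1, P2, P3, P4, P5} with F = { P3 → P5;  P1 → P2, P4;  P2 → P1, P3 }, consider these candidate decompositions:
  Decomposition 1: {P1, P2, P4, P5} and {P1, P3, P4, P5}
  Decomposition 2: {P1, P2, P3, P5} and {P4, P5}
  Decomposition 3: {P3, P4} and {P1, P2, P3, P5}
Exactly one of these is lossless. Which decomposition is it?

Decomposition 1: common = {P1, P4, P5}, closure = {P1, P2, P3, P4, P5} → lossless.
Decomposition 2: common = {P5}, closure = {P5} → lossy.
Decomposition 3: common = {P3}, closure = {P3, P5} → lossy.

Decomposition 1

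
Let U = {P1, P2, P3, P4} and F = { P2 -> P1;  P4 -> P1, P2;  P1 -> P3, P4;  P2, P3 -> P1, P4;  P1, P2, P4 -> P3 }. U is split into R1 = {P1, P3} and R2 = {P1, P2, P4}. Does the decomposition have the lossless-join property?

Common attributes: R1 ∩ R2 = {P1}.
Closure of {P1}: P1 → P3, P4 applies, adding P3, P4; P4 → P1, P2 applies, adding P2. So (P1)⁺ = {P1, P2, P3, P4}.
This closure contains every attribute of R1, so R1 ∩ R2 → R1. The join is lossless.

Yes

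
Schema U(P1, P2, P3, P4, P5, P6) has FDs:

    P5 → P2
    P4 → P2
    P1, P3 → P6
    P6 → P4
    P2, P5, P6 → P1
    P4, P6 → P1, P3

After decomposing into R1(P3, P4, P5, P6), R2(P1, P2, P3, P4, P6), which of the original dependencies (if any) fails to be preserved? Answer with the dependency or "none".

P5 → P2

Check P5 → P2: no single fragment contains all of {P2, P5}, and the restricted closure of {P5} across the fragments never reaches {P2}.
P4 → P2 is preserved.
P1, P3 → P6 is preserved.
P6 → P4 is preserved.
P2, P5, P6 → P1 is preserved.
P4, P6 → P1, P3 is preserved.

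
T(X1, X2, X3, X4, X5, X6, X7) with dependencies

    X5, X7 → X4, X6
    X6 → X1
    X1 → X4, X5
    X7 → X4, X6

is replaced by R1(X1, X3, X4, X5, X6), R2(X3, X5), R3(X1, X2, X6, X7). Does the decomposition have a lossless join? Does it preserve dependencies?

Lossless test (chase): Rows 1 and 3 agree on X1; apply X1→X4, X5 and equate their X4, X5 entries. No row becomes fully distinguished — the join is lossy.
Dependency preservation: X5, X7 → X4, X6; X7 → X4, X6 are not contained in any single fragment, but the restricted closure of each left-hand side across the fragments still reaches the right-hand side; the remaining FDs each lie inside some fragment. All dependencies are preserved.

lossy but dependency-preserving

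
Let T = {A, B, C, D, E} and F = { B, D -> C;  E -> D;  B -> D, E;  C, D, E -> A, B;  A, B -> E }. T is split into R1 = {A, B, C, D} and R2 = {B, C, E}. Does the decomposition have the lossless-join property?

Yes

Common attributes: R1 ∩ R2 = {B, C}.
Closure of {B, C}: B → D, E applies, adding D, E; C, D, E → A, B applies, adding A. So (B, C)⁺ = {A, B, C, D, E}.
This closure contains every attribute of R1, so R1 ∩ R2 → R1. The join is lossless.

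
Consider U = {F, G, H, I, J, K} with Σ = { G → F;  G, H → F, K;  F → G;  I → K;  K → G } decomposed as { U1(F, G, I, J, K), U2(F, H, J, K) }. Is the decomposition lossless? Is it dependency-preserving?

lossy but dependency-preserving

Lossless test: (F, J, K)⁺ = {F, G, J, K}, which is a superkey of neither fragment — lossy.
Dependency preservation: G, H → F, K is not contained in any single fragment, but the restricted closure of its left-hand side across the fragments still reaches the right-hand side; the remaining FDs each lie inside some fragment. All dependencies are preserved.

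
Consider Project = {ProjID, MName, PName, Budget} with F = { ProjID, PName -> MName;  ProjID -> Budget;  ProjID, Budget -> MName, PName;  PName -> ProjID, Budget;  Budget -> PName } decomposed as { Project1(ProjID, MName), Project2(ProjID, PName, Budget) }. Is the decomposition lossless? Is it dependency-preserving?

lossless and dependency-preserving

Lossless test: (ProjID)⁺ = {ProjID, MName, PName, Budget}, which contains all of one fragment — lossless.
Dependency preservation: ProjID, PName → MName; ProjID, Budget → MName, PName are not contained in any single fragment, but the restricted closure of each left-hand side across the fragments still reaches the right-hand side; the remaining FDs each lie inside some fragment. All dependencies are preserved.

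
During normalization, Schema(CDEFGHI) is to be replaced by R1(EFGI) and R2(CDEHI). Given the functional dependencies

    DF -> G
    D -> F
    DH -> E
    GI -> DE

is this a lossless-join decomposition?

Common attributes: R1 ∩ R2 = {EI}.
No dependency enlarges {EI}, so (EI)⁺ = {EI}.
The closure contains neither all of R1 = {EFGI} nor all of R2 = {CDEHI}, so the common attributes are not a superkey of either fragment. The join is lossy.

No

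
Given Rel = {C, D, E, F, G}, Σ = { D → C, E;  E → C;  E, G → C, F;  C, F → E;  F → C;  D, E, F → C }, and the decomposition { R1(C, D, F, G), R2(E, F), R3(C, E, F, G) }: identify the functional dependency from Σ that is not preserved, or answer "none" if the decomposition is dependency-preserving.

Check D → C, E: no single fragment contains all of {C, D, E}, and the restricted closure of {D} across the fragments never reaches {C, E}.
E → C is preserved.
E, G → C, F is preserved.
C, F → E is preserved.
F → C is preserved.
D, E, F → C is preserved.

D → C, E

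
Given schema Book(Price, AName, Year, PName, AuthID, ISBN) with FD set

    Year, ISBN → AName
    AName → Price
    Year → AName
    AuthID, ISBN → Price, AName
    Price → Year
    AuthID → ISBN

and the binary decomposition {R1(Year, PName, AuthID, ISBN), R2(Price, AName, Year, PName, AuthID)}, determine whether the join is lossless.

Yes

Common attributes: R1 ∩ R2 = {Year, PName, AuthID}.
Closure of {Year, PName, AuthID}: Year → AName applies, adding AName; AuthID → ISBN applies, adding ISBN; AName → Price applies, adding Price. So (Year, PName, AuthID)⁺ = {Price, AName, Year, PName, AuthID, ISBN}.
This closure contains every attribute of R1, so R1 ∩ R2 → R1. The join is lossless.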